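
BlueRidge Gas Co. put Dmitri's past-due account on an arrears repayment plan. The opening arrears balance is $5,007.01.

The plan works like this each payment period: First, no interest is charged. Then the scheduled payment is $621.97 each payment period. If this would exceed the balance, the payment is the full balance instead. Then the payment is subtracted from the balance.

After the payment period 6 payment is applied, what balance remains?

Payment period 1: $5,007.01 − $621.97 → $4,385.04
Payment period 2: $4,385.04 − $621.97 → $3,763.07
Payment period 3: $3,763.07 − $621.97 → $3,141.10
Payment period 4: $3,141.10 − $621.97 → $2,519.13
Payment period 5: $2,519.13 − $621.97 → $1,897.16
Payment period 6: $1,897.16 − $621.97 → $1,275.19

$1,275.19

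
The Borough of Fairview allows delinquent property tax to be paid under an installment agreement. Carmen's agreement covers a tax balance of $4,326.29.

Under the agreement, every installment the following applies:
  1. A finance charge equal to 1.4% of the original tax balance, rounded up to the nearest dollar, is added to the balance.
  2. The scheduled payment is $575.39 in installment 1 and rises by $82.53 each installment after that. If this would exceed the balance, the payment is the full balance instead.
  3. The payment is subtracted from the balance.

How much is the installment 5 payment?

# | Opening | Interest | Payment | End bal
1 | $4,326.29 | $61.00 | $575.39 | $3,811.90
2 | $3,811.90 | $61.00 | $657.92 | $3,214.98
3 | $3,214.98 | $61.00 | $740.45 | $2,535.53
4 | $2,535.53 | $61.00 | $822.98 | $1,773.55
5 | $1,773.55 | $61.00 | $905.51 | $929.04

$905.51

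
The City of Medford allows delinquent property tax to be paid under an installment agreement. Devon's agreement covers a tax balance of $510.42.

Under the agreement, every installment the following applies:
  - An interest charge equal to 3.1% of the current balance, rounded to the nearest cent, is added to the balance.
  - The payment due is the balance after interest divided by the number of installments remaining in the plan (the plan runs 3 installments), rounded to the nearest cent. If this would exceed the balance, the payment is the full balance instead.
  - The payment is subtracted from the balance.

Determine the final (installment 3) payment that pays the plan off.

Installment 1: $510.42 +$15.82 interest = $526.24; pay $175.41 → $350.83
Installment 2: $350.83 +$10.88 interest = $361.71; pay $180.86 → $180.85
Installment 3: $180.85 +$5.61 interest = $186.46; pay $186.46 → $0.00

$186.46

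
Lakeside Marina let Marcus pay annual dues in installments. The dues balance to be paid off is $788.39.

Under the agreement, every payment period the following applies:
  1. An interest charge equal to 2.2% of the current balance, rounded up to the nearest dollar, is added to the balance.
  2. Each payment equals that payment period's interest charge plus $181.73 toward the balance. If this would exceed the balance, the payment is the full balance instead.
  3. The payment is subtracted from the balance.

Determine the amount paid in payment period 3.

Payment period 1: opening $788.39; interest $18.00 → $806.39; payment $199.73; balance $606.66
Payment period 2: opening $606.66; interest $14.00 → $620.66; payment $195.73; balance $424.93
Payment period 3: opening $424.93; interest $10.00 → $434.93; payment $191.73; balance $243.20

$191.73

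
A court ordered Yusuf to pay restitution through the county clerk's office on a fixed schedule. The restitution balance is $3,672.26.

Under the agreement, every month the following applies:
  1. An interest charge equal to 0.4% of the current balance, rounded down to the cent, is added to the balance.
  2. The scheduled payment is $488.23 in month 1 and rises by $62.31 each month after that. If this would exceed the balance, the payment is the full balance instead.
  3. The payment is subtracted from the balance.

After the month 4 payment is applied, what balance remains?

Month 1: $3,672.26 +$14.68 interest = $3,686.94; pay $488.23 → $3,198.71
Month 2: $3,198.71 +$12.79 interest = $3,211.50; pay $550.54 → $2,660.96
Month 3: $2,660.96 +$10.64 interest = $2,671.60; pay $612.85 → $2,058.75
Month 4: $2,058.75 +$8.23 interest = $2,066.98; pay $675.16 → $1,391.82

$1,391.82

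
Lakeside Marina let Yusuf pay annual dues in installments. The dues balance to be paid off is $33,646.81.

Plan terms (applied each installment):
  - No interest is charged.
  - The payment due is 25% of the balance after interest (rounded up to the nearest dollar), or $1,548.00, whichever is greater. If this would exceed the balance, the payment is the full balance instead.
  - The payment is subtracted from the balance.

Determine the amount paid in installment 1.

$8,412.00

Installment 1: opening $33,646.81; payment $8,412.00; balance $25,234.81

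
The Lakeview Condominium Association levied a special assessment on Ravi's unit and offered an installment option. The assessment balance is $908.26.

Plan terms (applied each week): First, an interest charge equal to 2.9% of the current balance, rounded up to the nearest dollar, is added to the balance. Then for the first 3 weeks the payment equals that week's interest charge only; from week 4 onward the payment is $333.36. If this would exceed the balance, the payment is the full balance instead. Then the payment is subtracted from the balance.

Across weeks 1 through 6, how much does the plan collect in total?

$1,043.26

Week 1: opening $908.26; interest $27.00 → $935.26; payment $27.00; balance $908.26
Week 2: opening $908.26; interest $27.00 → $935.26; payment $27.00; balance $908.26
Week 3: opening $908.26; interest $27.00 → $935.26; payment $27.00; balance $908.26
Week 4: opening $908.26; interest $27.00 → $935.26; payment $333.36; balance $601.90
Week 5: opening $601.90; interest $18.00 → $619.90; payment $333.36; balance $286.54
Week 6: opening $286.54; interest $9.00 → $295.54; payment $295.54; balance $0.00
Total paid: $1,043.26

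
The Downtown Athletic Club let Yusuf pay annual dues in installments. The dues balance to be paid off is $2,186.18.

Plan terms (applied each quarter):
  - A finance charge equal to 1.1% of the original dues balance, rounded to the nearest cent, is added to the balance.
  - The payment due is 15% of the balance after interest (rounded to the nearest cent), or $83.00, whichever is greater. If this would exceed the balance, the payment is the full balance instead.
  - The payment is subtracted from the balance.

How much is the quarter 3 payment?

# | Opening | Interest | Payment | End bal
1 | $2,186.18 | $24.05 | $331.53 | $1,878.70
2 | $1,878.70 | $24.05 | $285.41 | $1,617.34
3 | $1,617.34 | $24.05 | $246.21 | $1,395.18

$246.21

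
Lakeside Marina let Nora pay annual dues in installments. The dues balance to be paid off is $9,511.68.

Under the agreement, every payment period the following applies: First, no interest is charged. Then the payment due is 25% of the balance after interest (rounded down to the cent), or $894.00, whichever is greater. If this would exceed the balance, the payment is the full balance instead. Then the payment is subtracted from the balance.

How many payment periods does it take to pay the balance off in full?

Payment period 1: opening $9,511.68; payment $2,377.92; balance $7,133.76
Payment period 2: opening $7,133.76; payment $1,783.44; balance $5,350.32
Payment period 3: opening $5,350.32; payment $1,337.58; balance $4,012.74
Payment period 4: opening $4,012.74; payment $1,003.18; balance $3,009.56
Payment period 5: opening $3,009.56; payment $894.00; balance $2,115.56
Payment period 6: opening $2,115.56; payment $894.00; balance $1,221.56
Payment period 7: opening $1,221.56; payment $894.00; balance $327.56
Payment period 8: opening $327.56; payment $327.56; balance $0.00
Balance reaches $0.00 in payment period 8.

8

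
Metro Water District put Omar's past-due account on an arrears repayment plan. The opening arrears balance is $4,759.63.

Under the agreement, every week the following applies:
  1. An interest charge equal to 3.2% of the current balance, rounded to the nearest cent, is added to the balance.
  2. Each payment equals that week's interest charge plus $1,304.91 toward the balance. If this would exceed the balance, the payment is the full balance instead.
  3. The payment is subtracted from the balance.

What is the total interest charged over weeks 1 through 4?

$358.69

Week 1: opening $4,759.63; interest $152.31 → $4,911.94; payment $1,457.22; balance $3,454.72
Week 2: opening $3,454.72; interest $110.55 → $3,565.27; payment $1,415.46; balance $2,149.81
Week 3: opening $2,149.81; interest $68.79 → $2,218.60; payment $1,373.70; balance $844.90
Week 4: opening $844.90; interest $27.04 → $871.94; payment $871.94; balance $0.00
Total interest: $152.31 + $110.55 + $68.79 + $27.04 = $358.69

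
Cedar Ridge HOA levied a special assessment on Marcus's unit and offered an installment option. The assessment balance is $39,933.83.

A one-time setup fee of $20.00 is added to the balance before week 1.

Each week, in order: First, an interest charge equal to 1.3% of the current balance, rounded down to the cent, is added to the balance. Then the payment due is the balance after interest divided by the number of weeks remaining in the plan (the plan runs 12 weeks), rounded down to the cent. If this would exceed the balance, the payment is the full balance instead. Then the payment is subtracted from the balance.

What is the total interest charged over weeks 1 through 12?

$3,542.31

Week 1: $39,953.83 +$519.39 interest = $40,473.22; pay $3,372.76 → $37,100.46
Week 2: $37,100.46 +$482.30 interest = $37,582.76; pay $3,416.61 → $34,166.15
Week 3: $34,166.15 +$444.15 interest = $34,610.30; pay $3,461.03 → $31,149.27
Week 4: $31,149.27 +$404.94 interest = $31,554.21; pay $3,506.02 → $28,048.19
Week 5: $28,048.19 +$364.62 interest = $28,412.81; pay $3,551.60 → $24,861.21
Week 6: $24,861.21 +$323.19 interest = $25,184.40; pay $3,597.77 → $21,586.63
Week 7: $21,586.63 +$280.62 interest = $21,867.25; pay $3,644.54 → $18,222.71
Week 8: $18,222.71 +$236.89 interest = $18,459.60; pay $3,691.92 → $14,767.68
Week 9: $14,767.68 +$191.97 interest = $14,959.65; pay $3,739.91 → $11,219.74
Week 10: $11,219.74 +$145.85 interest = $11,365.59; pay $3,788.53 → $7,577.06
Week 11: $7,577.06 +$98.50 interest = $7,675.56; pay $3,837.78 → $3,837.78
Week 12: $3,837.78 +$49.89 interest = $3,887.67; pay $3,887.67 → $0.00
Total interest: $519.39 + $482.30 + $444.15 + $404.94 + $364.62 + $323.19 + $280.62 + $236.89 + $191.97 + $145.85 + $98.50 + $49.89 = $3,542.31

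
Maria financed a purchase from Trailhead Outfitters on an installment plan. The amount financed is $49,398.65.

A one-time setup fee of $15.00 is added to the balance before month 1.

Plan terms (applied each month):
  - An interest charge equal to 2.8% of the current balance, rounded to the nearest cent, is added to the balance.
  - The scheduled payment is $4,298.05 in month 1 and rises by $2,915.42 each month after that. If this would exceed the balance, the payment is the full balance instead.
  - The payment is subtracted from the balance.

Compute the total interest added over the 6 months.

$5,363.45

Month 1: opening $49,413.65; interest $1,383.58 → $50,797.23; payment $4,298.05; balance $46,499.18
Month 2: opening $46,499.18; interest $1,301.98 → $47,801.16; payment $7,213.47; balance $40,587.69
Month 3: opening $40,587.69; interest $1,136.46 → $41,724.15; payment $10,128.89; balance $31,595.26
Month 4: opening $31,595.26; interest $884.67 → $32,479.93; payment $13,044.31; balance $19,435.62
Month 5: opening $19,435.62; interest $544.20 → $19,979.82; payment $15,959.73; balance $4,020.09
Month 6: opening $4,020.09; interest $112.56 → $4,132.65; payment $4,132.65; balance $0.00
Total interest: $1,383.58 + $1,301.98 + $1,136.46 + $884.67 + $544.20 + $112.56 = $5,363.45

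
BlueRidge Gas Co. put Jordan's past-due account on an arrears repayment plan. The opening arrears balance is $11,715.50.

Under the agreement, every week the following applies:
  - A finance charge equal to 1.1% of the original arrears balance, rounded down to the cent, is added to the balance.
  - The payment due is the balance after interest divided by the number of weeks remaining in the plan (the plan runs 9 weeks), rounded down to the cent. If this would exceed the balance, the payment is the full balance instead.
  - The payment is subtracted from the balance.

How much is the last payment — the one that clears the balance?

Week 1: $11,715.50 +$128.87 interest = $11,844.37; pay $1,316.04 → $10,528.33
Week 2: $10,528.33 +$128.87 interest = $10,657.20; pay $1,332.15 → $9,325.05
Week 3: $9,325.05 +$128.87 interest = $9,453.92; pay $1,350.56 → $8,103.36
Week 4: $8,103.36 +$128.87 interest = $8,232.23; pay $1,372.03 → $6,860.20
Week 5: $6,860.20 +$128.87 interest = $6,989.07; pay $1,397.81 → $5,591.26
Week 6: $5,591.26 +$128.87 interest = $5,720.13; pay $1,430.03 → $4,290.10
Week 7: $4,290.10 +$128.87 interest = $4,418.97; pay $1,472.99 → $2,945.98
Week 8: $2,945.98 +$128.87 interest = $3,074.85; pay $1,537.42 → $1,537.43
Week 9: $1,537.43 +$128.87 interest = $1,666.30; pay $1,666.30 → $0.00

$1,666.30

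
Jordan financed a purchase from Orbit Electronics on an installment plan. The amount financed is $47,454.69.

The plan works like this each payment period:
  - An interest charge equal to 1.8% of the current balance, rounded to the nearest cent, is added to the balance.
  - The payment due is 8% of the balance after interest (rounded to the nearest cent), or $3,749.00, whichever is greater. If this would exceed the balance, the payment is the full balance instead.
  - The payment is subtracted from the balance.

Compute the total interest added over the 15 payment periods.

$6,857.98

# | Opening | Interest | Payment | End bal
1 | $47,454.69 | $854.18 | $3,864.71 | $44,444.16
2 | $44,444.16 | $799.99 | $3,749.00 | $41,495.15
3 | $41,495.15 | $746.91 | $3,749.00 | $38,493.06
4 | $38,493.06 | $692.88 | $3,749.00 | $35,436.94
5 | $35,436.94 | $637.86 | $3,749.00 | $32,325.80
6 | $32,325.80 | $581.86 | $3,749.00 | $29,158.66
7 | $29,158.66 | $524.86 | $3,749.00 | $25,934.52
8 | $25,934.52 | $466.82 | $3,749.00 | $22,652.34
9 | $22,652.34 | $407.74 | $3,749.00 | $19,311.08
10 | $19,311.08 | $347.60 | $3,749.00 | $15,909.68
11 | $15,909.68 | $286.37 | $3,749.00 | $12,447.05
12 | $12,447.05 | $224.05 | $3,749.00 | $8,922.10
13 | $8,922.10 | $160.60 | $3,749.00 | $5,333.70
14 | $5,333.70 | $96.01 | $3,749.00 | $1,680.71
15 | $1,680.71 | $30.25 | $1,710.96 | $0.00
Total interest: $854.18 + $799.99 + $746.91 + $692.88 + $637.86 + $581.86 + $524.86 + $466.82 + $407.74 + $347.60 + $286.37 + $224.05 + $160.60 + $96.01 + $30.25 = $6,857.98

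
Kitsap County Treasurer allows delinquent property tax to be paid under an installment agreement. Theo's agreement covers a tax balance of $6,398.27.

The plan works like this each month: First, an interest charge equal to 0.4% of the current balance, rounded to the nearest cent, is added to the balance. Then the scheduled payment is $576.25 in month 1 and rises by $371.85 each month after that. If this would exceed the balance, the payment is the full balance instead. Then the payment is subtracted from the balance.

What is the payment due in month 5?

Month 1: opening $6,398.27; interest $25.59 → $6,423.86; payment $576.25; balance $5,847.61
Month 2: opening $5,847.61; interest $23.39 → $5,871.00; payment $948.10; balance $4,922.90
Month 3: opening $4,922.90; interest $19.69 → $4,942.59; payment $1,319.95; balance $3,622.64
Month 4: opening $3,622.64; interest $14.49 → $3,637.13; payment $1,691.80; balance $1,945.33
Month 5: opening $1,945.33; interest $7.78 → $1,953.11; payment $1,953.11; balance $0.00

$1,953.11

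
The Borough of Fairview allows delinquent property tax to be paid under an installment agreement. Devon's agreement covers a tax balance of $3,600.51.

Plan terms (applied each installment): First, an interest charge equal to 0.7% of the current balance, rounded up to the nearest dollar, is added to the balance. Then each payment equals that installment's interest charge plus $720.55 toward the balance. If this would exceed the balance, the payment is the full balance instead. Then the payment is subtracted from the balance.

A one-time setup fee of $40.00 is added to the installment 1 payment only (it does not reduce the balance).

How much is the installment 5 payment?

# | Opening | Interest | Payment | Fee | End bal
1 | $3,600.51 | $26.00 | $746.55 | $40.00 | $2,879.96
2 | $2,879.96 | $21.00 | $741.55 | — | $2,159.41
3 | $2,159.41 | $16.00 | $736.55 | — | $1,438.86
4 | $1,438.86 | $11.00 | $731.55 | — | $718.31
5 | $718.31 | $6.00 | $724.31 | — | $0.00

$724.31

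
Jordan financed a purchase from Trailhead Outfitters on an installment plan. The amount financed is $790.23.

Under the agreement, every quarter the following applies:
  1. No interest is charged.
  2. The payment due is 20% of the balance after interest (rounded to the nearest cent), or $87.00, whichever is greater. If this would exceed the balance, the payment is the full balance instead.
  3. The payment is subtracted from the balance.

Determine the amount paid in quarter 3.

$101.15

Quarter 1: opening $790.23; payment $158.05; balance $632.18
Quarter 2: opening $632.18; payment $126.44; balance $505.74
Quarter 3: opening $505.74; payment $101.15; balance $404.59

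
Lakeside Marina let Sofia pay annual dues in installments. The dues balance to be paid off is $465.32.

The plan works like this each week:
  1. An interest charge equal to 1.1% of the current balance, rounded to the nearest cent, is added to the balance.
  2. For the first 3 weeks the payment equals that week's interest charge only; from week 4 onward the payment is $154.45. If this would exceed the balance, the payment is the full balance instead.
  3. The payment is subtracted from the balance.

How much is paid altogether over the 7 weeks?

$491.24

Week 1: opening $465.32; interest $5.12 → $470.44; payment $5.12; balance $465.32
Week 2: opening $465.32; interest $5.12 → $470.44; payment $5.12; balance $465.32
Week 3: opening $465.32; interest $5.12 → $470.44; payment $5.12; balance $465.32
Week 4: opening $465.32; interest $5.12 → $470.44; payment $154.45; balance $315.99
Week 5: opening $315.99; interest $3.48 → $319.47; payment $154.45; balance $165.02
Week 6: opening $165.02; interest $1.82 → $166.84; payment $154.45; balance $12.39
Week 7: opening $12.39; interest $0.14 → $12.53; payment $12.53; balance $0.00
Total paid: $491.24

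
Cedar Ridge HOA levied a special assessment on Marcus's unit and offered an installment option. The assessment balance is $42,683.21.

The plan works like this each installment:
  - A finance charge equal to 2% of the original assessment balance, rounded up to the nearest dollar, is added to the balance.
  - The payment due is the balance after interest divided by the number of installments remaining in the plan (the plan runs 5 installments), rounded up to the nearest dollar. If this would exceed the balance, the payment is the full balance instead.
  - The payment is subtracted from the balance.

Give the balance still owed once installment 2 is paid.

$26,762.21

Installment 1: opening $42,683.21; interest $854.00 → $43,537.21; payment $8,708.00; balance $34,829.21
Installment 2: opening $34,829.21; interest $854.00 → $35,683.21; payment $8,921.00; balance $26,762.21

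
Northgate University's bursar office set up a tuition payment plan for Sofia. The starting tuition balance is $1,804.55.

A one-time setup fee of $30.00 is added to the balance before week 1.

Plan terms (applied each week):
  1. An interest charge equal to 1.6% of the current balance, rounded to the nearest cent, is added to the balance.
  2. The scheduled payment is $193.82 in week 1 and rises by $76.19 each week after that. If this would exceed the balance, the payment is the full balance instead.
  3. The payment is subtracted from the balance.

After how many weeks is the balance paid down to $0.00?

# | Opening | Interest | Payment | End bal
1 | $1,834.55 | $29.35 | $193.82 | $1,670.08
2 | $1,670.08 | $26.72 | $270.01 | $1,426.79
3 | $1,426.79 | $22.83 | $346.20 | $1,103.42
4 | $1,103.42 | $17.65 | $422.39 | $698.68
5 | $698.68 | $11.18 | $498.58 | $211.28
6 | $211.28 | $3.38 | $214.66 | $0.00
Balance reaches $0.00 in week 6.

6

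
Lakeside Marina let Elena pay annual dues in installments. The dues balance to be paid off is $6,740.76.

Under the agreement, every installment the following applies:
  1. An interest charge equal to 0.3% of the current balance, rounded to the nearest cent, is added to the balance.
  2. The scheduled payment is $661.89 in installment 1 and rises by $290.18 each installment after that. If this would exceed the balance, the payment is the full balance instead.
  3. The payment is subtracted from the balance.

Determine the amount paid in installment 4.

$1,532.43

Installment 1: $6,740.76 +$20.22 interest = $6,760.98; pay $661.89 → $6,099.09
Installment 2: $6,099.09 +$18.30 interest = $6,117.39; pay $952.07 → $5,165.32
Installment 3: $5,165.32 +$15.50 interest = $5,180.82; pay $1,242.25 → $3,938.57
Installment 4: $3,938.57 +$11.82 interest = $3,950.39; pay $1,532.43 → $2,417.96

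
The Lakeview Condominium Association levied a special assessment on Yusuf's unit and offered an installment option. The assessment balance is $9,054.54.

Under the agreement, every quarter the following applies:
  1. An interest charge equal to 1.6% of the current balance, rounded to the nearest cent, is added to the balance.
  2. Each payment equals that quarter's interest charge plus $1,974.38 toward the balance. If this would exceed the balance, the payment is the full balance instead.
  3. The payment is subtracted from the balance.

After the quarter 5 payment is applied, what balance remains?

# | Opening | Interest | Payment | End bal
1 | $9,054.54 | $144.87 | $2,119.25 | $7,080.16
2 | $7,080.16 | $113.28 | $2,087.66 | $5,105.78
3 | $5,105.78 | $81.69 | $2,056.07 | $3,131.40
4 | $3,131.40 | $50.10 | $2,024.48 | $1,157.02
5 | $1,157.02 | $18.51 | $1,175.53 | $0.00

$0.00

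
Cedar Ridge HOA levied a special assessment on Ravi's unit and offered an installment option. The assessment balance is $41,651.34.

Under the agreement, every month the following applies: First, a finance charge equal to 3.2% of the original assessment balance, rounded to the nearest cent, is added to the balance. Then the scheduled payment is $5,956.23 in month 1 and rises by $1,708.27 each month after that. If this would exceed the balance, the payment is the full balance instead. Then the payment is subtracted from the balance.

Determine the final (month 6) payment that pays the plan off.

$2,784.53

Month 1: opening $41,651.34; interest $1,332.84 → $42,984.18; payment $5,956.23; balance $37,027.95
Month 2: opening $37,027.95; interest $1,332.84 → $38,360.79; payment $7,664.50; balance $30,696.29
Month 3: opening $30,696.29; interest $1,332.84 → $32,029.13; payment $9,372.77; balance $22,656.36
Month 4: opening $22,656.36; interest $1,332.84 → $23,989.20; payment $11,081.04; balance $12,908.16
Month 5: opening $12,908.16; interest $1,332.84 → $14,241.00; payment $12,789.31; balance $1,451.69
Month 6: opening $1,451.69; interest $1,332.84 → $2,784.53; payment $2,784.53; balance $0.00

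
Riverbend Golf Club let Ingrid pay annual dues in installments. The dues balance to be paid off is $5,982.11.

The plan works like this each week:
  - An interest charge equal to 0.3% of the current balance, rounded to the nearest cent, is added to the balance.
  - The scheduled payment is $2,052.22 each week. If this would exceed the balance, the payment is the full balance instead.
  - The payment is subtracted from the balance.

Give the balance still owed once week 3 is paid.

Week 1: $5,982.11 +$17.95 interest = $6,000.06; pay $2,052.22 → $3,947.84
Week 2: $3,947.84 +$11.84 interest = $3,959.68; pay $2,052.22 → $1,907.46
Week 3: $1,907.46 +$5.72 interest = $1,913.18; pay $1,913.18 → $0.00

$0.00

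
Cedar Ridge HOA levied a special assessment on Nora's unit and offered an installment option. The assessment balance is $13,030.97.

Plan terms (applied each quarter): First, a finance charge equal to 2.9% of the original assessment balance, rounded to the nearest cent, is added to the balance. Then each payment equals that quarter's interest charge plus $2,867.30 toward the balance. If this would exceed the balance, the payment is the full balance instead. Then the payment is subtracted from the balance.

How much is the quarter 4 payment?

$3,245.20

Quarter 1: opening $13,030.97; interest $377.90 → $13,408.87; payment $3,245.20; balance $10,163.67
Quarter 2: opening $10,163.67; interest $377.90 → $10,541.57; payment $3,245.20; balance $7,296.37
Quarter 3: opening $7,296.37; interest $377.90 → $7,674.27; payment $3,245.20; balance $4,429.07
Quarter 4: opening $4,429.07; interest $377.90 → $4,806.97; payment $3,245.20; balance $1,561.77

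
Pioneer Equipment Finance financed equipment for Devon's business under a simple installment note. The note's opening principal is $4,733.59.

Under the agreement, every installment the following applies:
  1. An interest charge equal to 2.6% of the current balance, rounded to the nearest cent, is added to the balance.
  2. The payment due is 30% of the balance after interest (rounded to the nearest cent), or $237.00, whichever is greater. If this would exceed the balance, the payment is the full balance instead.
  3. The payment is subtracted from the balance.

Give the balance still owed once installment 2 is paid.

$2,441.63

Installment 1: $4,733.59 +$123.07 interest = $4,856.66; pay $1,457.00 → $3,399.66
Installment 2: $3,399.66 +$88.39 interest = $3,488.05; pay $1,046.42 → $2,441.63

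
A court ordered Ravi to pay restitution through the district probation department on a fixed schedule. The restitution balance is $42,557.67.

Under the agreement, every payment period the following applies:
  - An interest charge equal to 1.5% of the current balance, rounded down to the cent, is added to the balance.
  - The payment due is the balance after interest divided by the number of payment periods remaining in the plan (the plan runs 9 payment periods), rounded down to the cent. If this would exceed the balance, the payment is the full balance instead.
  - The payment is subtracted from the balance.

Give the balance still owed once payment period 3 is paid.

Payment period 1: $42,557.67 +$638.36 interest = $43,196.03; pay $4,799.55 → $38,396.48
Payment period 2: $38,396.48 +$575.94 interest = $38,972.42; pay $4,871.55 → $34,100.87
Payment period 3: $34,100.87 +$511.51 interest = $34,612.38; pay $4,944.62 → $29,667.76

$29,667.76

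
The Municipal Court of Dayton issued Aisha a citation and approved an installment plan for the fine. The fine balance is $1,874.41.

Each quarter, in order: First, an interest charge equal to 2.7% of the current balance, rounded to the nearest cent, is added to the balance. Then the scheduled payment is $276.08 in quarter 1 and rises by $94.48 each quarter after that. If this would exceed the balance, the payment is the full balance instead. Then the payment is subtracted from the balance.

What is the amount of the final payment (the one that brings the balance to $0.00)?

Quarter 1: $1,874.41 +$50.61 interest = $1,925.02; pay $276.08 → $1,648.94
Quarter 2: $1,648.94 +$44.52 interest = $1,693.46; pay $370.56 → $1,322.90
Quarter 3: $1,322.90 +$35.72 interest = $1,358.62; pay $465.04 → $893.58
Quarter 4: $893.58 +$24.13 interest = $917.71; pay $559.52 → $358.19
Quarter 5: $358.19 +$9.67 interest = $367.86; pay $367.86 → $0.00

$367.86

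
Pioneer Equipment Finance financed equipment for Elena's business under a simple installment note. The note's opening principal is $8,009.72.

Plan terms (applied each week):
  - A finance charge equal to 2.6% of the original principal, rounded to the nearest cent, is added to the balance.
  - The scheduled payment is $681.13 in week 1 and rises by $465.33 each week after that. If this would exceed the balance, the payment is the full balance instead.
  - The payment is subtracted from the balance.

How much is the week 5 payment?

$2,542.45

Week 1: $8,009.72 +$208.25 interest = $8,217.97; pay $681.13 → $7,536.84
Week 2: $7,536.84 +$208.25 interest = $7,745.09; pay $1,146.46 → $6,598.63
Week 3: $6,598.63 +$208.25 interest = $6,806.88; pay $1,611.79 → $5,195.09
Week 4: $5,195.09 +$208.25 interest = $5,403.34; pay $2,077.12 → $3,326.22
Week 5: $3,326.22 +$208.25 interest = $3,534.47; pay $2,542.45 → $992.02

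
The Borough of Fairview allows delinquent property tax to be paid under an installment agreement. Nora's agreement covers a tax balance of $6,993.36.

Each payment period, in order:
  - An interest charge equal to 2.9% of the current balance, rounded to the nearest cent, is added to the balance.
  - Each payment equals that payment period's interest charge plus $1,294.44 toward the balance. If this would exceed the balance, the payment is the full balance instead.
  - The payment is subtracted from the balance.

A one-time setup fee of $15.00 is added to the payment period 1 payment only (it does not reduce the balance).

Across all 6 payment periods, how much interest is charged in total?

$653.76

Payment period 1: $6,993.36 +$202.81 interest = $7,196.17; pay $1,497.25 (+ $15.00 fee) → $5,698.92
Payment period 2: $5,698.92 +$165.27 interest = $5,864.19; pay $1,459.71 → $4,404.48
Payment period 3: $4,404.48 +$127.73 interest = $4,532.21; pay $1,422.17 → $3,110.04
Payment period 4: $3,110.04 +$90.19 interest = $3,200.23; pay $1,384.63 → $1,815.60
Payment period 5: $1,815.60 +$52.65 interest = $1,868.25; pay $1,347.09 → $521.16
Payment period 6: $521.16 +$15.11 interest = $536.27; pay $536.27 → $0.00
Total interest: $202.81 + $165.27 + $127.73 + $90.19 + $52.65 + $15.11 = $653.76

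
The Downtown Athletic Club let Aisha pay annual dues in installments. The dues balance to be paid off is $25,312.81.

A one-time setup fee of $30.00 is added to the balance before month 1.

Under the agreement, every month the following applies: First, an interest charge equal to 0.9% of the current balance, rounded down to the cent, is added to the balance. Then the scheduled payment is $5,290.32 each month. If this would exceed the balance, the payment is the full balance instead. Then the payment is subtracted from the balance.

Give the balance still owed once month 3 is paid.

Month 1: opening $25,342.81; interest $228.08 → $25,570.89; payment $5,290.32; balance $20,280.57
Month 2: opening $20,280.57; interest $182.52 → $20,463.09; payment $5,290.32; balance $15,172.77
Month 3: opening $15,172.77; interest $136.55 → $15,309.32; payment $5,290.32; balance $10,019.00

$10,019.00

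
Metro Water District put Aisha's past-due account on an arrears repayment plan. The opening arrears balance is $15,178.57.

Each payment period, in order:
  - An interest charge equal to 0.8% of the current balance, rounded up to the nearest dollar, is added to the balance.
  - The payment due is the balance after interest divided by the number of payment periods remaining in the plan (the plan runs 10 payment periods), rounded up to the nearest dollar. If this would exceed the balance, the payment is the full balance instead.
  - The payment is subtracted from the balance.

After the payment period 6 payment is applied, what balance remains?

Payment period 1: opening $15,178.57; interest $122.00 → $15,300.57; payment $1,531.00; balance $13,769.57
Payment period 2: opening $13,769.57; interest $111.00 → $13,880.57; payment $1,543.00; balance $12,337.57
Payment period 3: opening $12,337.57; interest $99.00 → $12,436.57; payment $1,555.00; balance $10,881.57
Payment period 4: opening $10,881.57; interest $88.00 → $10,969.57; payment $1,568.00; balance $9,401.57
Payment period 5: opening $9,401.57; interest $76.00 → $9,477.57; payment $1,580.00; balance $7,897.57
Payment period 6: opening $7,897.57; interest $64.00 → $7,961.57; payment $1,593.00; balance $6,368.57

$6,368.57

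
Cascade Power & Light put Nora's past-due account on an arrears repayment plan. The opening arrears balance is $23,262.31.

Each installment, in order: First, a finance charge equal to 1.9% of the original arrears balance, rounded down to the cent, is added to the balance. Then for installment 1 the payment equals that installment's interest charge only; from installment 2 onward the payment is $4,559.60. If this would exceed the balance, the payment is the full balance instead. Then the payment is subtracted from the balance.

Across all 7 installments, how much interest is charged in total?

# | Opening | Interest | Payment | End bal
1 | $23,262.31 | $441.98 | $441.98 | $23,262.31
2 | $23,262.31 | $441.98 | $4,559.60 | $19,144.69
3 | $19,144.69 | $441.98 | $4,559.60 | $15,027.07
4 | $15,027.07 | $441.98 | $4,559.60 | $10,909.45
5 | $10,909.45 | $441.98 | $4,559.60 | $6,791.83
6 | $6,791.83 | $441.98 | $4,559.60 | $2,674.21
7 | $2,674.21 | $441.98 | $3,116.19 | $0.00
Total interest: $441.98 + $441.98 + $441.98 + $441.98 + $441.98 + $441.98 + $441.98 = $3,093.86

$3,093.86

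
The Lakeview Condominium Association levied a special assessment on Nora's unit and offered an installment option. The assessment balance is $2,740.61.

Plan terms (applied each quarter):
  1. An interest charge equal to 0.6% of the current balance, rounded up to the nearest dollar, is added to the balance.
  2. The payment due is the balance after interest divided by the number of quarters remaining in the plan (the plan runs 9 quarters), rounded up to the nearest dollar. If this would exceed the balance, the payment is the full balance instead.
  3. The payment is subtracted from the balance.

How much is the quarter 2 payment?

Quarter 1: opening $2,740.61; interest $17.00 → $2,757.61; payment $307.00; balance $2,450.61
Quarter 2: opening $2,450.61; interest $15.00 → $2,465.61; payment $309.00; balance $2,156.61

$309.00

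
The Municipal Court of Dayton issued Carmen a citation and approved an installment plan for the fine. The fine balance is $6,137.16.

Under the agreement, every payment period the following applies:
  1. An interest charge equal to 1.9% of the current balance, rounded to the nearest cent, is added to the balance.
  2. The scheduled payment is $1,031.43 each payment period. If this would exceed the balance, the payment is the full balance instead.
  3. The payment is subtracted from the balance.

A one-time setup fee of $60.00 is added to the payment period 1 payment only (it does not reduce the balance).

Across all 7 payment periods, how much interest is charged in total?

$439.43

Payment period 1: opening $6,137.16; interest $116.61 → $6,253.77; payment $1,031.43 (+ $60.00 fee); balance $5,222.34
Payment period 2: opening $5,222.34; interest $99.22 → $5,321.56; payment $1,031.43; balance $4,290.13
Payment period 3: opening $4,290.13; interest $81.51 → $4,371.64; payment $1,031.43; balance $3,340.21
Payment period 4: opening $3,340.21; interest $63.46 → $3,403.67; payment $1,031.43; balance $2,372.24
Payment period 5: opening $2,372.24; interest $45.07 → $2,417.31; payment $1,031.43; balance $1,385.88
Payment period 6: opening $1,385.88; interest $26.33 → $1,412.21; payment $1,031.43; balance $380.78
Payment period 7: opening $380.78; interest $7.23 → $388.01; payment $388.01; balance $0.00
Total interest: $116.61 + $99.22 + $81.51 + $63.46 + $45.07 + $26.33 + $7.23 = $439.43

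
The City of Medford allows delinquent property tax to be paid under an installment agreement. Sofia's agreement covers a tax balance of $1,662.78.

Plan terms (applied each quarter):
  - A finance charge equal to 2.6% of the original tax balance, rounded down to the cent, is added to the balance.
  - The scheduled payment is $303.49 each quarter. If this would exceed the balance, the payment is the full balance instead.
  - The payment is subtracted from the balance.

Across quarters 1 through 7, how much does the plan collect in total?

$1,965.39

# | Opening | Interest | Payment | End bal
1 | $1,662.78 | $43.23 | $303.49 | $1,402.52
2 | $1,402.52 | $43.23 | $303.49 | $1,142.26
3 | $1,142.26 | $43.23 | $303.49 | $882.00
4 | $882.00 | $43.23 | $303.49 | $621.74
5 | $621.74 | $43.23 | $303.49 | $361.48
6 | $361.48 | $43.23 | $303.49 | $101.22
7 | $101.22 | $43.23 | $144.45 | $0.00
Total paid: $1,965.39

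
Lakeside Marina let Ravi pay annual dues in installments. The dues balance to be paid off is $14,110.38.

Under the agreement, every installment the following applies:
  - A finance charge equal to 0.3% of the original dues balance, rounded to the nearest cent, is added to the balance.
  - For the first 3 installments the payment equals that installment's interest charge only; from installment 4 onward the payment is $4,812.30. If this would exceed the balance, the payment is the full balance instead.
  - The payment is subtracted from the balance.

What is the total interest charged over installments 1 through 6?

$253.98

Installment 1: $14,110.38 +$42.33 interest = $14,152.71; pay $42.33 → $14,110.38
Installment 2: $14,110.38 +$42.33 interest = $14,152.71; pay $42.33 → $14,110.38
Installment 3: $14,110.38 +$42.33 interest = $14,152.71; pay $42.33 → $14,110.38
Installment 4: $14,110.38 +$42.33 interest = $14,152.71; pay $4,812.30 → $9,340.41
Installment 5: $9,340.41 +$42.33 interest = $9,382.74; pay $4,812.30 → $4,570.44
Installment 6: $4,570.44 +$42.33 interest = $4,612.77; pay $4,612.77 → $0.00
Total interest: $42.33 + $42.33 + $42.33 + $42.33 + $42.33 + $42.33 = $253.98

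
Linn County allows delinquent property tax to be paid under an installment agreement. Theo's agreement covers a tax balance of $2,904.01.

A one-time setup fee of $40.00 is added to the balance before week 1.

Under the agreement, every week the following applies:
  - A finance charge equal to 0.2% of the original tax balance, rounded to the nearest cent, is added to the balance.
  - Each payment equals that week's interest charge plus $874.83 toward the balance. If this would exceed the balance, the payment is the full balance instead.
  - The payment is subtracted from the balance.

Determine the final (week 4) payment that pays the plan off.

$325.33

# | Opening | Interest | Payment | End bal
1 | $2,944.01 | $5.81 | $880.64 | $2,069.18
2 | $2,069.18 | $5.81 | $880.64 | $1,194.35
3 | $1,194.35 | $5.81 | $880.64 | $319.52
4 | $319.52 | $5.81 | $325.33 | $0.00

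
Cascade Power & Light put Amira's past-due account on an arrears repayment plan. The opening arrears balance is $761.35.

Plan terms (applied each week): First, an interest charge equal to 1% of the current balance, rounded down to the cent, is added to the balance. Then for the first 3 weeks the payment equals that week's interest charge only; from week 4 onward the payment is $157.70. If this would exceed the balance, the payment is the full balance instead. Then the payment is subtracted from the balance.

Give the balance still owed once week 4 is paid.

Week 1: $761.35 +$7.61 interest = $768.96; pay $7.61 → $761.35
Week 2: $761.35 +$7.61 interest = $768.96; pay $7.61 → $761.35
Week 3: $761.35 +$7.61 interest = $768.96; pay $7.61 → $761.35
Week 4: $761.35 +$7.61 interest = $768.96; pay $157.70 → $611.26

$611.26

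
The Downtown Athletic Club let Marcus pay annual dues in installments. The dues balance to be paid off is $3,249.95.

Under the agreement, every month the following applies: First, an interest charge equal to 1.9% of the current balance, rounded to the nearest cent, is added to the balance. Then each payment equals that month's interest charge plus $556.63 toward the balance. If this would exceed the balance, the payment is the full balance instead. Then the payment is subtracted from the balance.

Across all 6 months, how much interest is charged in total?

Month 1: $3,249.95 +$61.75 interest = $3,311.70; pay $618.38 → $2,693.32
Month 2: $2,693.32 +$51.17 interest = $2,744.49; pay $607.80 → $2,136.69
Month 3: $2,136.69 +$40.60 interest = $2,177.29; pay $597.23 → $1,580.06
Month 4: $1,580.06 +$30.02 interest = $1,610.08; pay $586.65 → $1,023.43
Month 5: $1,023.43 +$19.45 interest = $1,042.88; pay $576.08 → $466.80
Month 6: $466.80 +$8.87 interest = $475.67; pay $475.67 → $0.00
Total interest: $61.75 + $51.17 + $40.60 + $30.02 + $19.45 + $8.87 = $211.86

$211.86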